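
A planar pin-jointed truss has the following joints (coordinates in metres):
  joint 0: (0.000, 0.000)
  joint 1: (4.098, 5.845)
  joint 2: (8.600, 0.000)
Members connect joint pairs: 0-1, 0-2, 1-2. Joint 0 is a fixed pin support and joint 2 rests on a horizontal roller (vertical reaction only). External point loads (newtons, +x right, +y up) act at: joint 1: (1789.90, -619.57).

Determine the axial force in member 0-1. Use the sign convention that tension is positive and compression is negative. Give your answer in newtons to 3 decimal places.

N=3 nodes, M=3 members, R=3 reactions → 2N=6, M+R=6
member 0 (0-1): L=7.1385, (cx,cy)=(0.5741,0.8188)
member 1 (0-2): L=8.6000, (cx,cy)=(1.0000,0.0000)
member 2 (1-2): L=7.3778, (cx,cy)=(0.6102,-0.7922)
solve A·x = −loads:
  F[0-1] = +1089.6014 N (tension)
  F[0-2] = +1164.3889 N (tension)
  F[1-2] = -1908.1822 N (compression)
  Rx@0 = -1789.9000 N
  Ry@0 = -892.1699 N
  Ry@2 = +1511.7399 N

1089.601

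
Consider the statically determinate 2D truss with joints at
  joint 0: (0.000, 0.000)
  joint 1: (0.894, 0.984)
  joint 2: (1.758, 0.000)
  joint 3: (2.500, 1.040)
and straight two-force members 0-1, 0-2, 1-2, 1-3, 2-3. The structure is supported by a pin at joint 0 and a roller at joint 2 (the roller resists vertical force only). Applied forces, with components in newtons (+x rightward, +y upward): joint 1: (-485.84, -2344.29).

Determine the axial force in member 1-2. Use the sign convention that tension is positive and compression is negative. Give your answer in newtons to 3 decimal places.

N=4 nodes, M=5 members, R=3 reactions → 2N=8, M+R=8
member 0 (0-1): L=1.3295, (cx,cy)=(0.6724,0.7401)
member 1 (0-2): L=1.7580, (cx,cy)=(1.0000,0.0000)
member 2 (1-2): L=1.3095, (cx,cy)=(0.6598,-0.7514)
member 3 (1-3): L=1.6070, (cx,cy)=(0.9994,0.0348)
member 4 (2-3): L=1.2776, (cx,cy)=(0.5808,0.8141)
solve A·x = −loads:
  F[0-1] = -1924.0577 N (compression)
  F[0-2] = +807.9890 N (tension)
  F[1-2] = -1224.5947 N (compression)
  F[1-3] = -0.0000 N (compression)
  F[2-3] = +0.0000 N (tension)
  Rx@0 = +485.8400 N
  Ry@0 = +1424.0803 N
  Ry@2 = +920.2097 N

-1224.595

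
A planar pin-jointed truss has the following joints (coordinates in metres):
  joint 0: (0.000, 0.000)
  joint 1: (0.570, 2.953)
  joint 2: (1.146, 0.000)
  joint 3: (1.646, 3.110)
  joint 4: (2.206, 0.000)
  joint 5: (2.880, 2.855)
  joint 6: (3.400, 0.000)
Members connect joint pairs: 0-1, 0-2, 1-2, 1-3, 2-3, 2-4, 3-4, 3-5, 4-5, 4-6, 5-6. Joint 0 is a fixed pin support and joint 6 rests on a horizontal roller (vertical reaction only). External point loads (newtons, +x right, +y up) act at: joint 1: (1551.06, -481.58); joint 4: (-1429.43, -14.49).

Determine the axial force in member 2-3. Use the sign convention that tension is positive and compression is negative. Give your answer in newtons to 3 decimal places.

N=7 nodes, M=11 members, R=3 reactions → 2N=14, M+R=14
member 0 (0-1): L=3.0075, (cx,cy)=(0.1895,0.9819)
member 1 (0-2): L=1.1460, (cx,cy)=(1.0000,0.0000)
member 2 (1-2): L=3.0087, (cx,cy)=(0.1914,-0.9815)
member 3 (1-3): L=1.0874, (cx,cy)=(0.9895,0.1444)
member 4 (2-3): L=3.1499, (cx,cy)=(0.1587,0.9873)
member 5 (2-4): L=1.0600, (cx,cy)=(1.0000,0.0000)
member 6 (3-4): L=3.1600, (cx,cy)=(0.1772,-0.9842)
member 7 (3-5): L=1.2601, (cx,cy)=(0.9793,-0.2024)
member 8 (4-5): L=2.9335, (cx,cy)=(0.2298,0.9732)
member 9 (4-6): L=1.1940, (cx,cy)=(1.0000,0.0000)
member 10 (5-6): L=2.9020, (cx,cy)=(0.1792,-0.9838)
solve A·x = −loads:
  F[0-1] = +958.5817 N (tension)
  F[0-2] = -60.0458 N (compression)
  F[1-2] = -1607.4266 N (compression)
  F[1-3] = -1072.8874 N (compression)
  F[2-3] = +1597.9534 N (tension)
  F[2-4] = -621.4327 N (compression)
  F[3-4] = -1325.3307 N (compression)
  F[3-5] = -585.2387 N (compression)
  F[4-5] = +1355.0966 N (tension)
  F[4-6] = +261.7810 N (tension)
  F[5-6] = -1460.9236 N (compression)
  Rx@0 = -121.6300 N
  Ry@0 = -941.2082 N
  Ry@6 = +1437.2782 N

1597.953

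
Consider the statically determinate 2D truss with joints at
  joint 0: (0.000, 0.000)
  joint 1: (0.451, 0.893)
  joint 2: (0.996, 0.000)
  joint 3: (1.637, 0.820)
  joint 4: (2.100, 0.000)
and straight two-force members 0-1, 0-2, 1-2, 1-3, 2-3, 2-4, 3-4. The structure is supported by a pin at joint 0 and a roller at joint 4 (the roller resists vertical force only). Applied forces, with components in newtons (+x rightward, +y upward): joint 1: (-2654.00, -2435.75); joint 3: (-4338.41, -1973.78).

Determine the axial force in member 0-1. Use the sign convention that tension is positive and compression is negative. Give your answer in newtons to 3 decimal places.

N=5 nodes, M=7 members, R=3 reactions → 2N=10, M+R=10
member 0 (0-1): L=1.0004, (cx,cy)=(0.4508,0.8926)
member 1 (0-2): L=0.9960, (cx,cy)=(1.0000,0.0000)
member 2 (1-2): L=1.0462, (cx,cy)=(0.5209,-0.8536)
member 3 (1-3): L=1.1882, (cx,cy)=(0.9981,-0.0614)
member 4 (2-3): L=1.0408, (cx,cy)=(0.6159,0.7878)
member 5 (2-4): L=1.1040, (cx,cy)=(1.0000,0.0000)
member 6 (3-4): L=0.9417, (cx,cy)=(0.4917,-0.8708)
solve A·x = −loads:
  F[0-1] = -5792.4299 N (compression)
  F[0-2] = -4381.1337 N (compression)
  F[1-2] = +3325.6044 N (tension)
  F[1-3] = -1692.9387 N (compression)
  F[2-3] = -3603.0977 N (compression)
  F[2-4] = -429.6374 N (compression)
  F[3-4] = +873.8288 N (tension)
  Rx@0 = +6992.4100 N
  Ry@0 = +5170.4429 N
  Ry@4 = -760.9129 N

-5792.430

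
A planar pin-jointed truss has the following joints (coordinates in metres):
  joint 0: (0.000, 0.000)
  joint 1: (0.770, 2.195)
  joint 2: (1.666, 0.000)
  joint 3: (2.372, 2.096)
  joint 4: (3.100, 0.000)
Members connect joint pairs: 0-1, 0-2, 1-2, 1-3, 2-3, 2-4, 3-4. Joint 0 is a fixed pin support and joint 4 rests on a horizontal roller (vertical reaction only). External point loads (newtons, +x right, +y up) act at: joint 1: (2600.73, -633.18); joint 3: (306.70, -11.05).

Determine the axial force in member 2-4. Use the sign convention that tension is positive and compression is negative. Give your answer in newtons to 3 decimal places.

N=5 nodes, M=7 members, R=3 reactions → 2N=10, M+R=10
member 0 (0-1): L=2.3261, (cx,cy)=(0.3310,0.9436)
member 1 (0-2): L=1.6660, (cx,cy)=(1.0000,0.0000)
member 2 (1-2): L=2.3708, (cx,cy)=(0.3779,-0.9258)
member 3 (1-3): L=1.6051, (cx,cy)=(0.9981,-0.0617)
member 4 (2-3): L=2.2117, (cx,cy)=(0.3192,0.9477)
member 5 (2-4): L=1.4340, (cx,cy)=(1.0000,0.0000)
member 6 (3-4): L=2.2188, (cx,cy)=(0.3281,-0.9446)
solve A·x = −loads:
  F[0-1] = +1664.1723 N (tension)
  F[0-2] = +2356.5547 N (tension)
  F[1-2] = -2301.2747 N (compression)
  F[1-3] = -1182.3933 N (compression)
  F[2-3] = +2248.2202 N (tension)
  F[2-4] = +769.1869 N (tension)
  F[3-4] = -2344.3598 N (compression)
  Rx@0 = -2907.4300 N
  Ry@0 = -1570.3522 N
  Ry@4 = +2214.5822 N

769.187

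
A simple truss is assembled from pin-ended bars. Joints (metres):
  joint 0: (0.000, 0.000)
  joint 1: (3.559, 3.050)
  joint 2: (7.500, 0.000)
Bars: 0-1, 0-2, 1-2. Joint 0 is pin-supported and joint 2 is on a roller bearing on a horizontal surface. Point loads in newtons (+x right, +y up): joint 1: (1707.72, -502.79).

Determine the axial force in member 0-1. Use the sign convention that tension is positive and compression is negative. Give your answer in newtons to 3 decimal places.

N=3 nodes, M=3 members, R=3 reactions → 2N=6, M+R=6
member 0 (0-1): L=4.6871, (cx,cy)=(0.7593,0.6507)
member 1 (0-2): L=7.5000, (cx,cy)=(1.0000,0.0000)
member 2 (1-2): L=4.9834, (cx,cy)=(0.7908,-0.6120)
solve A·x = −loads:
  F[0-1] = +661.2256 N (tension)
  F[0-2] = +1205.6403 N (tension)
  F[1-2] = -1524.5248 N (compression)
  Rx@0 = -1707.7200 N
  Ry@0 = -430.2734 N
  Ry@2 = +933.0634 N

661.226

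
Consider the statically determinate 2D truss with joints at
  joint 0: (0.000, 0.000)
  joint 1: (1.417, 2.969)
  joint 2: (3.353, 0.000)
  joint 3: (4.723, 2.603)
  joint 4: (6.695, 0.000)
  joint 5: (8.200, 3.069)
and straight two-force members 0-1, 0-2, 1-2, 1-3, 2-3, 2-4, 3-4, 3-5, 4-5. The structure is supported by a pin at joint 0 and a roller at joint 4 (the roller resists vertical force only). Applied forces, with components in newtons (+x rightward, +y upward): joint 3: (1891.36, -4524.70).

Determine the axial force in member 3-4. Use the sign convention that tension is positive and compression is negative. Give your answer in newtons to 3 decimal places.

N=6 nodes, M=9 members, R=3 reactions → 2N=12, M+R=12
member 0 (0-1): L=3.2898, (cx,cy)=(0.4307,0.9025)
member 1 (0-2): L=3.3530, (cx,cy)=(1.0000,0.0000)
member 2 (1-2): L=3.5444, (cx,cy)=(0.5462,-0.8376)
member 3 (1-3): L=3.3262, (cx,cy)=(0.9939,-0.1100)
member 4 (2-3): L=2.9415, (cx,cy)=(0.4657,0.8849)
member 5 (2-4): L=3.3420, (cx,cy)=(1.0000,0.0000)
member 6 (3-4): L=3.2656, (cx,cy)=(0.6039,-0.7971)
member 7 (3-5): L=3.5081, (cx,cy)=(0.9911,0.1328)
member 8 (4-5): L=3.4182, (cx,cy)=(0.4403,0.8979)
solve A·x = −loads:
  F[0-1] = -661.9353 N (compression)
  F[0-2] = +2176.4714 N (tension)
  F[1-2] = +809.2714 N (tension)
  F[1-3] = -731.5840 N (compression)
  F[2-3] = -766.0438 N (compression)
  F[2-4] = +2975.2837 N (tension)
  F[3-4] = -4927.0792 N (compression)
  F[3-5] = -0.0000 N (compression)
  F[4-5] = +0.0000 N (tension)
  Rx@0 = -1891.3600 N
  Ry@0 = +597.3859 N
  Ry@4 = +3927.3141 N

-4927.079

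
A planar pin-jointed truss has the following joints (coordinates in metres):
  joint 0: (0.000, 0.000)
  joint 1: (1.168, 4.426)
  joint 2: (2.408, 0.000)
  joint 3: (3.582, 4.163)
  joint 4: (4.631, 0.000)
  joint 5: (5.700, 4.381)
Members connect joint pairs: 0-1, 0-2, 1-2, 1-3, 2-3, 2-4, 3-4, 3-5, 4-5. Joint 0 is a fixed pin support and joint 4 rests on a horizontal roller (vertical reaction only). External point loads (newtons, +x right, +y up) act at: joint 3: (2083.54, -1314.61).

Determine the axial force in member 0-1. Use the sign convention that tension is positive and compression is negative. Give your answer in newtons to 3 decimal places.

N=6 nodes, M=9 members, R=3 reactions → 2N=12, M+R=12
member 0 (0-1): L=4.5775, (cx,cy)=(0.2552,0.9669)
member 1 (0-2): L=2.4080, (cx,cy)=(1.0000,0.0000)
member 2 (1-2): L=4.5964, (cx,cy)=(0.2698,-0.9629)
member 3 (1-3): L=2.4283, (cx,cy)=(0.9941,-0.1083)
member 4 (2-3): L=4.3254, (cx,cy)=(0.2714,0.9625)
member 5 (2-4): L=2.2230, (cx,cy)=(1.0000,0.0000)
member 6 (3-4): L=4.2931, (cx,cy)=(0.2443,-0.9697)
member 7 (3-5): L=2.1292, (cx,cy)=(0.9947,0.1024)
member 8 (4-5): L=4.5095, (cx,cy)=(0.2371,0.9715)
solve A·x = −loads:
  F[0-1] = +1629.1259 N (tension)
  F[0-2] = +1667.8523 N (tension)
  F[1-2] = -1735.8681 N (compression)
  F[1-3] = +889.2126 N (tension)
  F[2-3] = +1736.7028 N (tension)
  F[2-4] = +728.1794 N (tension)
  F[3-4] = -2980.1421 N (compression)
  F[3-5] = -0.0000 N (compression)
  F[4-5] = +0.0000 N (tension)
  Rx@0 = -2083.5400 N
  Ry@0 = -1575.2000 N
  Ry@4 = +2889.8100 N

1629.126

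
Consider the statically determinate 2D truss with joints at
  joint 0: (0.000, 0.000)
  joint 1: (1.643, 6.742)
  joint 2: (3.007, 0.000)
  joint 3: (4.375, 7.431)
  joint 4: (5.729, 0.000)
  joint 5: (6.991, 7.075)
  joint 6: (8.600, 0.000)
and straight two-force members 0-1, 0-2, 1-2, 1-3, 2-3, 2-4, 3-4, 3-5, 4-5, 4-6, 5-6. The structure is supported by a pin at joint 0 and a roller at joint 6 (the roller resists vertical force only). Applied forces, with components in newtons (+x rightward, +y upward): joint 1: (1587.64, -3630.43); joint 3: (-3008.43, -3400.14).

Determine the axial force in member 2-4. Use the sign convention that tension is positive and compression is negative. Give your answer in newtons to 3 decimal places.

N=7 nodes, M=11 members, R=3 reactions → 2N=14, M+R=14
member 0 (0-1): L=6.9393, (cx,cy)=(0.2368,0.9716)
member 1 (0-2): L=3.0070, (cx,cy)=(1.0000,0.0000)
member 2 (1-2): L=6.8786, (cx,cy)=(0.1983,-0.9801)
member 3 (1-3): L=2.8175, (cx,cy)=(0.9696,0.2445)
member 4 (2-3): L=7.5559, (cx,cy)=(0.1811,0.9835)
member 5 (2-4): L=2.7220, (cx,cy)=(1.0000,0.0000)
member 6 (3-4): L=7.5533, (cx,cy)=(0.1793,-0.9838)
member 7 (3-5): L=2.6401, (cx,cy)=(0.9909,-0.1348)
member 8 (4-5): L=7.1867, (cx,cy)=(0.1756,0.9845)
member 9 (4-6): L=2.8710, (cx,cy)=(1.0000,0.0000)
member 10 (5-6): L=7.2557, (cx,cy)=(0.2218,-0.9751)
solve A·x = −loads:
  F[0-1] = -6136.6098 N (compression)
  F[0-2] = +32.1572 N (tension)
  F[1-2] = +1519.0672 N (tension)
  F[1-3] = -3446.4490 N (compression)
  F[2-3] = -1513.9213 N (compression)
  F[2-4] = +607.4800 N (tension)
  F[3-4] = -1027.4847 N (compression)
  F[3-5] = -427.1965 N (compression)
  F[4-5] = +1026.7968 N (tension)
  F[4-6] = +242.9865 N (tension)
  F[5-6] = -1095.7276 N (compression)
  Rx@0 = +1420.7900 N
  Ry@0 = +5962.1241 N
  Ry@6 = +1068.4459 N

607.480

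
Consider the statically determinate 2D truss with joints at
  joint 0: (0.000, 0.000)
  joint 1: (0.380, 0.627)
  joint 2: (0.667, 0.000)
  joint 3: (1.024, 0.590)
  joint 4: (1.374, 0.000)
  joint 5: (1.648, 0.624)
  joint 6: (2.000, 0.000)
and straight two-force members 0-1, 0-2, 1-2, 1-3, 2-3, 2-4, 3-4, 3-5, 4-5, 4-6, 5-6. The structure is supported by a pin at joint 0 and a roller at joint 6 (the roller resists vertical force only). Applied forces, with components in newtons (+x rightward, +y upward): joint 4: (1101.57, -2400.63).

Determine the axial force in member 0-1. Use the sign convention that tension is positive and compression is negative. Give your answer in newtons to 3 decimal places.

N=7 nodes, M=11 members, R=3 reactions → 2N=14, M+R=14
member 0 (0-1): L=0.7332, (cx,cy)=(0.5183,0.8552)
member 1 (0-2): L=0.6670, (cx,cy)=(1.0000,0.0000)
member 2 (1-2): L=0.6896, (cx,cy)=(0.4162,-0.9093)
member 3 (1-3): L=0.6451, (cx,cy)=(0.9984,-0.0574)
member 4 (2-3): L=0.6896, (cx,cy)=(0.5177,0.8556)
member 5 (2-4): L=0.7070, (cx,cy)=(1.0000,0.0000)
member 6 (3-4): L=0.6860, (cx,cy)=(0.5102,-0.8601)
member 7 (3-5): L=0.6249, (cx,cy)=(0.9985,0.0544)
member 8 (4-5): L=0.6815, (cx,cy)=(0.4021,0.9156)
member 9 (4-6): L=0.6260, (cx,cy)=(1.0000,0.0000)
member 10 (5-6): L=0.7164, (cx,cy)=(0.4913,-0.8710)
solve A·x = −loads:
  F[0-1] = -878.6238 N (compression)
  F[0-2] = +1556.9622 N (tension)
  F[1-2] = +878.2445 N (tension)
  F[1-3] = -822.2760 N (compression)
  F[2-3] = -933.3709 N (compression)
  F[2-4] = +2405.6899 N (tension)
  F[3-4] = +766.2738 N (tension)
  F[3-5] = -1697.5886 N (compression)
  F[4-5] = +1902.0959 N (tension)
  F[4-6] = +930.3365 N (tension)
  F[5-6] = -1893.5403 N (compression)
  Rx@0 = -1101.5700 N
  Ry@0 = +751.3972 N
  Ry@6 = +1649.2328 N

-878.624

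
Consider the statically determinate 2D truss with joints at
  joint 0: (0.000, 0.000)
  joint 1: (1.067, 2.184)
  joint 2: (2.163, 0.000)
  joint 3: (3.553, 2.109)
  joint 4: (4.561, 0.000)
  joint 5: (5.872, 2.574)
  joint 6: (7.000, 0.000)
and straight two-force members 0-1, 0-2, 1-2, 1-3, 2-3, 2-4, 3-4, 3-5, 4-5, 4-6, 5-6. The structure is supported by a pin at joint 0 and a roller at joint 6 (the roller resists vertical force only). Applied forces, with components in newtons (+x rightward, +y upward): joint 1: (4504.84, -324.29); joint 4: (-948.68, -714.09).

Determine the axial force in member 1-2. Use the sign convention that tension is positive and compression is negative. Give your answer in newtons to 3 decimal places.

N=7 nodes, M=11 members, R=3 reactions → 2N=14, M+R=14
member 0 (0-1): L=2.4307, (cx,cy)=(0.4390,0.8985)
member 1 (0-2): L=2.1630, (cx,cy)=(1.0000,0.0000)
member 2 (1-2): L=2.4436, (cx,cy)=(0.4485,-0.8938)
member 3 (1-3): L=2.4871, (cx,cy)=(0.9995,-0.0302)
member 4 (2-3): L=2.5259, (cx,cy)=(0.5503,0.8350)
member 5 (2-4): L=2.3980, (cx,cy)=(1.0000,0.0000)
member 6 (3-4): L=2.3375, (cx,cy)=(0.4312,-0.9022)
member 7 (3-5): L=2.3652, (cx,cy)=(0.9805,0.1966)
member 8 (4-5): L=2.8886, (cx,cy)=(0.4538,0.8911)
member 9 (4-6): L=2.4390, (cx,cy)=(1.0000,0.0000)
member 10 (5-6): L=2.8103, (cx,cy)=(0.4014,-0.9159)
solve A·x = −loads:
  F[0-1] = +981.4563 N (tension)
  F[0-2] = +3125.3335 N (tension)
  F[1-2] = -1230.5997 N (compression)
  F[1-3] = -3523.6640 N (compression)
  F[2-3] = +1317.2749 N (tension)
  F[2-4] = +1848.4759 N (tension)
  F[3-4] = -1787.1848 N (compression)
  F[3-5] = -2066.8090 N (compression)
  F[4-5] = +2610.9518 N (tension)
  F[4-6] = +841.4958 N (tension)
  F[5-6] = -2096.5130 N (compression)
  Rx@0 = -3556.1600 N
  Ry@0 = -881.8418 N
  Ry@6 = +1920.2218 N

-1230.600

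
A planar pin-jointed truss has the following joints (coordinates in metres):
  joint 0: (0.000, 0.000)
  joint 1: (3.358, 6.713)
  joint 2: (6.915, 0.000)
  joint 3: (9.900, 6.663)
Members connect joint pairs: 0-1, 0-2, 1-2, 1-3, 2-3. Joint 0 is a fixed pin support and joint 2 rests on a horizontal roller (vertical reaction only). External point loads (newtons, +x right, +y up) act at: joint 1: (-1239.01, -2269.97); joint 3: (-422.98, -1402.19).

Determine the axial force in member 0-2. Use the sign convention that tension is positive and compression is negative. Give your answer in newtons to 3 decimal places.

N=4 nodes, M=5 members, R=3 reactions → 2N=8, M+R=8
member 0 (0-1): L=7.5060, (cx,cy)=(0.4474,0.8943)
member 1 (0-2): L=6.9150, (cx,cy)=(1.0000,0.0000)
member 2 (1-2): L=7.5971, (cx,cy)=(0.4682,-0.8836)
member 3 (1-3): L=6.5422, (cx,cy)=(1.0000,-0.0076)
member 4 (2-3): L=7.3011, (cx,cy)=(0.4088,0.9126)
solve A·x = −loads:
  F[0-1] = -2429.4206 N (compression)
  F[0-2] = -575.1317 N (compression)
  F[1-2] = -111.7982 N (compression)
  F[1-3] = +204.5018 N (tension)
  F[2-3] = -1534.7580 N (compression)
  Rx@0 = +1661.9900 N
  Ry@0 = +2172.7456 N
  Ry@2 = +1499.4144 N

-575.132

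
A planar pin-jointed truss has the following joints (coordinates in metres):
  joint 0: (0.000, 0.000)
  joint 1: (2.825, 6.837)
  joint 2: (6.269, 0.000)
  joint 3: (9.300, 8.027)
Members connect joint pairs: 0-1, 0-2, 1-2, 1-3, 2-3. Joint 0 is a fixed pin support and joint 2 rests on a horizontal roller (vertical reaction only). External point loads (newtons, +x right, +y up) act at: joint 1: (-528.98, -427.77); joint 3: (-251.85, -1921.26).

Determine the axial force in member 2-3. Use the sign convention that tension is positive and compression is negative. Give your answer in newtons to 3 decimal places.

-2153.647

N=4 nodes, M=5 members, R=3 reactions → 2N=8, M+R=8
member 0 (0-1): L=7.3976, (cx,cy)=(0.3819,0.9242)
member 1 (0-2): L=6.2690, (cx,cy)=(1.0000,0.0000)
member 2 (1-2): L=7.6554, (cx,cy)=(0.4499,-0.8931)
member 3 (1-3): L=6.5834, (cx,cy)=(0.9835,0.1808)
member 4 (2-3): L=8.5802, (cx,cy)=(0.3533,0.9355)
solve A·x = −loads:
  F[0-1] = -222.3268 N (compression)
  F[0-2] = -695.9282 N (compression)
  F[1-2] = -144.1715 N (compression)
  F[1-3] = +517.4613 N (tension)
  F[2-3] = -2153.6468 N (compression)
  Rx@0 = +780.8300 N
  Ry@0 = +205.4773 N
  Ry@2 = +2143.5527 N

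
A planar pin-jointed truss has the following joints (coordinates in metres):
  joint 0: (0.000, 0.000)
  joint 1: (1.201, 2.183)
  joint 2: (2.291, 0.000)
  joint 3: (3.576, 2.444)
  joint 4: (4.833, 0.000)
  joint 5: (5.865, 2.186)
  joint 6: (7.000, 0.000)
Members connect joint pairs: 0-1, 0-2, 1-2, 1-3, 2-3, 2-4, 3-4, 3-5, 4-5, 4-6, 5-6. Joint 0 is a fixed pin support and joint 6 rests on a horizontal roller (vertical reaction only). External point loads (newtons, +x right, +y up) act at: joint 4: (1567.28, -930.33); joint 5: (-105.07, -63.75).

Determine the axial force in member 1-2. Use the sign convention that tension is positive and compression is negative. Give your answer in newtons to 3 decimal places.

329.670

N=7 nodes, M=11 members, R=3 reactions → 2N=14, M+R=14
member 0 (0-1): L=2.4916, (cx,cy)=(0.4820,0.8762)
member 1 (0-2): L=2.2910, (cx,cy)=(1.0000,0.0000)
member 2 (1-2): L=2.4400, (cx,cy)=(0.4467,-0.8947)
member 3 (1-3): L=2.3893, (cx,cy)=(0.9940,0.1092)
member 4 (2-3): L=2.7612, (cx,cy)=(0.4654,0.8851)
member 5 (2-4): L=2.5420, (cx,cy)=(1.0000,0.0000)
member 6 (3-4): L=2.7483, (cx,cy)=(0.4574,-0.8893)
member 7 (3-5): L=2.3035, (cx,cy)=(0.9937,-0.1120)
member 8 (4-5): L=2.4174, (cx,cy)=(0.4269,0.9043)
member 9 (4-6): L=2.1670, (cx,cy)=(1.0000,0.0000)
member 10 (5-6): L=2.4631, (cx,cy)=(0.4608,-0.8875)
solve A·x = −loads:
  F[0-1] = -377.9599 N (compression)
  F[0-2] = +1644.3967 N (tension)
  F[1-2] = +329.6696 N (tension)
  F[1-3] = -331.4407 N (compression)
  F[2-3] = -333.2297 N (compression)
  F[2-4] = +1946.7434 N (tension)
  F[3-4] = +460.4925 N (tension)
  F[3-5] = -699.5519 N (compression)
  F[4-5] = +575.9477 N (tension)
  F[4-6] = +344.2009 N (tension)
  F[5-6] = -746.9590 N (compression)
  Rx@0 = -1462.2100 N
  Ry@0 = +331.1521 N
  Ry@6 = +662.9279 N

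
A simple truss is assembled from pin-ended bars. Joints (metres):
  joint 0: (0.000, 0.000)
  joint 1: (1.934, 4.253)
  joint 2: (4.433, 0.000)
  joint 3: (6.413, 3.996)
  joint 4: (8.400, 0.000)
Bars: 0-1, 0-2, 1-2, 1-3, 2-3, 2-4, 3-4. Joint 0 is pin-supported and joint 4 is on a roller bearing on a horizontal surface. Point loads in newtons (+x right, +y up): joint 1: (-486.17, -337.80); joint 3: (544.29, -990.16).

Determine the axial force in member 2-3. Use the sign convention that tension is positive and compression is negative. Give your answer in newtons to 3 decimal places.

-148.227

N=5 nodes, M=7 members, R=3 reactions → 2N=10, M+R=10
member 0 (0-1): L=4.6721, (cx,cy)=(0.4139,0.9103)
member 1 (0-2): L=4.4330, (cx,cy)=(1.0000,0.0000)
member 2 (1-2): L=4.9329, (cx,cy)=(0.5066,-0.8622)
member 3 (1-3): L=4.4864, (cx,cy)=(0.9984,-0.0573)
member 4 (2-3): L=4.4596, (cx,cy)=(0.4440,0.8960)
member 5 (2-4): L=3.9670, (cx,cy)=(1.0000,0.0000)
member 6 (3-4): L=4.4628, (cx,cy)=(0.4452,-0.8954)
solve A·x = −loads:
  F[0-1] = -528.9149 N (compression)
  F[0-2] = +277.0633 N (tension)
  F[1-2] = +154.0472 N (tension)
  F[1-3] = +189.4970 N (tension)
  F[2-3] = -148.2265 N (compression)
  F[2-4] = +420.9141 N (tension)
  F[3-4] = -945.3631 N (compression)
  Rx@0 = -58.1200 N
  Ry@0 = +481.4715 N
  Ry@4 = +846.4885 N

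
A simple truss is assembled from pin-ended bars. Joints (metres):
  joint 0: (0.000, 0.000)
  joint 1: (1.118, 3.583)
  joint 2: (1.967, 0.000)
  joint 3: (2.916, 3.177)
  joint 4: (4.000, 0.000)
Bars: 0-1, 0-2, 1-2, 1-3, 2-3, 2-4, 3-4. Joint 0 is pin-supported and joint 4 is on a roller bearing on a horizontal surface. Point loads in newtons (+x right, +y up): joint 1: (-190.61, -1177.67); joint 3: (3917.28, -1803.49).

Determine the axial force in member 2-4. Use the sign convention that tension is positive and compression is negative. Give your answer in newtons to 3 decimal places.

N=5 nodes, M=7 members, R=3 reactions → 2N=10, M+R=10
member 0 (0-1): L=3.7534, (cx,cy)=(0.2979,0.9546)
member 1 (0-2): L=1.9670, (cx,cy)=(1.0000,0.0000)
member 2 (1-2): L=3.6822, (cx,cy)=(0.2306,-0.9731)
member 3 (1-3): L=1.8433, (cx,cy)=(0.9754,-0.2203)
member 4 (2-3): L=3.3157, (cx,cy)=(0.2862,0.9582)
member 5 (2-4): L=2.0330, (cx,cy)=(1.0000,0.0000)
member 6 (3-4): L=3.3568, (cx,cy)=(0.3229,-0.9464)
solve A·x = −loads:
  F[0-1] = +1679.5416 N (tension)
  F[0-2] = +3226.3927 N (tension)
  F[1-2] = -3188.9298 N (compression)
  F[1-3] = +1462.0588 N (tension)
  F[2-3] = +3238.4871 N (tension)
  F[2-4] = +1564.2300 N (tension)
  F[3-4] = -4843.9780 N (compression)
  Rx@0 = -3726.6700 N
  Ry@0 = -1603.3037 N
  Ry@4 = +4584.4637 N

1564.230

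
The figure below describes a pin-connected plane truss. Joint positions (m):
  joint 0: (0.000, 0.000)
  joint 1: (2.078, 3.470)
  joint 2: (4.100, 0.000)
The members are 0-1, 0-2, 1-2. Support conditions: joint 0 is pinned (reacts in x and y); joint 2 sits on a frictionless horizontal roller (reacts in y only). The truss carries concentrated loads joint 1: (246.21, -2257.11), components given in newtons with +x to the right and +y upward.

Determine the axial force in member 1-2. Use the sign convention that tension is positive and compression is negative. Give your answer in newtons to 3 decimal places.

-1565.192

N=3 nodes, M=3 members, R=3 reactions → 2N=6, M+R=6
member 0 (0-1): L=4.0446, (cx,cy)=(0.5138,0.8579)
member 1 (0-2): L=4.1000, (cx,cy)=(1.0000,0.0000)
member 2 (1-2): L=4.0161, (cx,cy)=(0.5035,-0.8640)
solve A·x = −loads:
  F[0-1] = -1054.5895 N (compression)
  F[0-2] = +788.0248 N (tension)
  F[1-2] = -1565.1919 N (compression)
  Rx@0 = -246.2100 N
  Ry@0 = +904.7629 N
  Ry@2 = +1352.3471 N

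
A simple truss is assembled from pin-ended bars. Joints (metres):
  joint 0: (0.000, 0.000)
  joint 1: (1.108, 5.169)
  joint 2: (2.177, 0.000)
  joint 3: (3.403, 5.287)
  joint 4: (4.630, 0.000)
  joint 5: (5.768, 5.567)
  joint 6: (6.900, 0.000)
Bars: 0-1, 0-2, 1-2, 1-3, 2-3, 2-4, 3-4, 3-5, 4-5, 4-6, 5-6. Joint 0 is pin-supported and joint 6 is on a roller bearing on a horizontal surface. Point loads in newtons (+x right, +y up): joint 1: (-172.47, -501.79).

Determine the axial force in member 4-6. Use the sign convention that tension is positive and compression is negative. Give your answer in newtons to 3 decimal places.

N=7 nodes, M=11 members, R=3 reactions → 2N=14, M+R=14
member 0 (0-1): L=5.2864, (cx,cy)=(0.2096,0.9778)
member 1 (0-2): L=2.1770, (cx,cy)=(1.0000,0.0000)
member 2 (1-2): L=5.2784, (cx,cy)=(0.2025,-0.9793)
member 3 (1-3): L=2.2980, (cx,cy)=(0.9987,0.0513)
member 4 (2-3): L=5.4273, (cx,cy)=(0.2259,0.9742)
member 5 (2-4): L=2.4530, (cx,cy)=(1.0000,0.0000)
member 6 (3-4): L=5.4275, (cx,cy)=(0.2261,-0.9741)
member 7 (3-5): L=2.3815, (cx,cy)=(0.9931,0.1176)
member 8 (4-5): L=5.6821, (cx,cy)=(0.2003,0.9797)
member 9 (4-6): L=2.2700, (cx,cy)=(1.0000,0.0000)
member 10 (5-6): L=5.6809, (cx,cy)=(0.1993,-0.9799)
solve A·x = −loads:
  F[0-1] = -562.9185 N (compression)
  F[0-2] = -54.4858 N (compression)
  F[1-2] = +51.9624 N (tension)
  F[1-3] = +44.0203 N (tension)
  F[2-3] = -52.2358 N (compression)
  F[2-4] = -32.1624 N (compression)
  F[3-4] = +52.3871 N (tension)
  F[3-5] = +20.4611 N (tension)
  F[4-5] = -52.0862 N (compression)
  F[4-6] = -9.8875 N (compression)
  F[5-6] = +49.6203 N (tension)
  Rx@0 = +172.4700 N
  Ry@0 = +550.4152 N
  Ry@6 = -48.6252 N

-9.888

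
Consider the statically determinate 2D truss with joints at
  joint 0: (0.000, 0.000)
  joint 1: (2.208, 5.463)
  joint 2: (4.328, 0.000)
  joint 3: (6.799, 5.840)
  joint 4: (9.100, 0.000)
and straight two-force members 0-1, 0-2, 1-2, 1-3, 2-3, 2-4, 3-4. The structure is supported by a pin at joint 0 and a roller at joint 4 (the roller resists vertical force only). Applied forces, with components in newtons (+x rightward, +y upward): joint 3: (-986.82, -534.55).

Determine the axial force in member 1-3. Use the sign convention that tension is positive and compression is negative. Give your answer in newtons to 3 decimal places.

-591.992

N=5 nodes, M=7 members, R=3 reactions → 2N=10, M+R=10
member 0 (0-1): L=5.8923, (cx,cy)=(0.3747,0.9271)
member 1 (0-2): L=4.3280, (cx,cy)=(1.0000,0.0000)
member 2 (1-2): L=5.8599, (cx,cy)=(0.3618,-0.9323)
member 3 (1-3): L=4.6065, (cx,cy)=(0.9966,0.0818)
member 4 (2-3): L=6.3412, (cx,cy)=(0.3897,0.9210)
member 5 (2-4): L=4.7720, (cx,cy)=(1.0000,0.0000)
member 6 (3-4): L=6.2770, (cx,cy)=(0.3666,-0.9304)
solve A·x = −loads:
  F[0-1] = -828.8582 N (compression)
  F[0-2] = -676.2269 N (compression)
  F[1-2] = +772.3297 N (tension)
  F[1-3] = -591.9918 N (compression)
  F[2-3] = -781.8142 N (compression)
  F[2-4] = -92.1640 N (compression)
  F[3-4] = +251.4165 N (tension)
  Rx@0 = +986.8200 N
  Ry@0 = +768.4647 N
  Ry@4 = -233.9147 N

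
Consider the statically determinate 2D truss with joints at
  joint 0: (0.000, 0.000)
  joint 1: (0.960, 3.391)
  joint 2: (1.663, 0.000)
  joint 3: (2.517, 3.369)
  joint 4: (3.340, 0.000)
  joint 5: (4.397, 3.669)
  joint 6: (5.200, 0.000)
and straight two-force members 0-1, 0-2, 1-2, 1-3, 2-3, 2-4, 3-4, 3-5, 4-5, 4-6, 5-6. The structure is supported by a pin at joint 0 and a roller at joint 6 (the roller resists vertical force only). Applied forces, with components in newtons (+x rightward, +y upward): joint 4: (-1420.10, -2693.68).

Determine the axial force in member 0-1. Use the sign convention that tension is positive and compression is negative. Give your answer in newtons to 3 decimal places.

N=7 nodes, M=11 members, R=3 reactions → 2N=14, M+R=14
member 0 (0-1): L=3.5243, (cx,cy)=(0.2724,0.9622)
member 1 (0-2): L=1.6630, (cx,cy)=(1.0000,0.0000)
member 2 (1-2): L=3.4631, (cx,cy)=(0.2030,-0.9792)
member 3 (1-3): L=1.5572, (cx,cy)=(0.9999,-0.0141)
member 4 (2-3): L=3.4756, (cx,cy)=(0.2457,0.9693)
member 5 (2-4): L=1.6770, (cx,cy)=(1.0000,0.0000)
member 6 (3-4): L=3.4681, (cx,cy)=(0.2373,-0.9714)
member 7 (3-5): L=1.9038, (cx,cy)=(0.9875,0.1576)
member 8 (4-5): L=3.8182, (cx,cy)=(0.2768,0.9609)
member 9 (4-6): L=1.8600, (cx,cy)=(1.0000,0.0000)
member 10 (5-6): L=3.7558, (cx,cy)=(0.2138,-0.9769)
solve A·x = −loads:
  F[0-1] = -1001.3756 N (compression)
  F[0-2] = -1147.3285 N (compression)
  F[1-2] = +990.8346 N (tension)
  F[1-3] = -473.9554 N (compression)
  F[2-3] = -1000.8903 N (compression)
  F[2-4] = -700.2570 N (compression)
  F[3-4] = +840.8181 N (tension)
  F[3-5] = -931.0078 N (compression)
  F[4-5] = +1953.2143 N (tension)
  F[4-6] = +378.6666 N (tension)
  F[5-6] = -1771.1243 N (compression)
  Rx@0 = +1420.1000 N
  Ry@0 = +963.5086 N
  Ry@6 = +1730.1714 N

-1001.376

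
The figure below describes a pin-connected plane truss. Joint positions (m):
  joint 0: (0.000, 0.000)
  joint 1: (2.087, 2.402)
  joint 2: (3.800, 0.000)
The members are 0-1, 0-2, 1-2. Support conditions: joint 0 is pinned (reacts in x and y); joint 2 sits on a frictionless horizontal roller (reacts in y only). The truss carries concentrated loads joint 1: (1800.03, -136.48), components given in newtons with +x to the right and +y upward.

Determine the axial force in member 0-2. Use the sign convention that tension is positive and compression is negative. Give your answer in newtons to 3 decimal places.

N=3 nodes, M=3 members, R=3 reactions → 2N=6, M+R=6
member 0 (0-1): L=3.1820, (cx,cy)=(0.6559,0.7549)
member 1 (0-2): L=3.8000, (cx,cy)=(1.0000,0.0000)
member 2 (1-2): L=2.9502, (cx,cy)=(0.5806,-0.8142)
solve A·x = −loads:
  F[0-1] = +1425.7894 N (tension)
  F[0-2] = +864.8901 N (tension)
  F[1-2] = -1489.5748 N (compression)
  Rx@0 = -1800.0300 N
  Ry@0 = -1076.2847 N
  Ry@2 = +1212.7647 N

864.890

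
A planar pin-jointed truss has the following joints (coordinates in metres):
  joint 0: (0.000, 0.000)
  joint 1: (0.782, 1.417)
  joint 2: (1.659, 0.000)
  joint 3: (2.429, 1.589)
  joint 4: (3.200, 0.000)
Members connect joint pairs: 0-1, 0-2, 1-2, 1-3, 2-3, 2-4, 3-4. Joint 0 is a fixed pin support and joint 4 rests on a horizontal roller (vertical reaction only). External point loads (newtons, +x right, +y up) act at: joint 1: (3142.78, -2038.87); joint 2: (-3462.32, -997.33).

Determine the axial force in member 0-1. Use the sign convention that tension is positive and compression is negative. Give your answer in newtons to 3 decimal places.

N=5 nodes, M=7 members, R=3 reactions → 2N=10, M+R=10
member 0 (0-1): L=1.6185, (cx,cy)=(0.4832,0.8755)
member 1 (0-2): L=1.6590, (cx,cy)=(1.0000,0.0000)
member 2 (1-2): L=1.6664, (cx,cy)=(0.5263,-0.8503)
member 3 (1-3): L=1.6560, (cx,cy)=(0.9946,0.1039)
member 4 (2-3): L=1.7657, (cx,cy)=(0.4361,0.8999)
member 5 (2-4): L=1.5410, (cx,cy)=(1.0000,0.0000)
member 6 (3-4): L=1.7662, (cx,cy)=(0.4365,-0.8997)
solve A·x = −loads:
  F[0-1] = -718.6963 N (compression)
  F[0-2] = +27.7163 N (tension)
  F[1-2] = -1959.7413 N (compression)
  F[1-3] = -2472.0504 N (compression)
  F[2-3] = +2960.0012 N (tension)
  F[2-4] = +1167.8852 N (tension)
  F[3-4] = -2675.3380 N (compression)
  Rx@0 = +319.5400 N
  Ry@0 = +629.2356 N
  Ry@4 = +2406.9644 N

-718.696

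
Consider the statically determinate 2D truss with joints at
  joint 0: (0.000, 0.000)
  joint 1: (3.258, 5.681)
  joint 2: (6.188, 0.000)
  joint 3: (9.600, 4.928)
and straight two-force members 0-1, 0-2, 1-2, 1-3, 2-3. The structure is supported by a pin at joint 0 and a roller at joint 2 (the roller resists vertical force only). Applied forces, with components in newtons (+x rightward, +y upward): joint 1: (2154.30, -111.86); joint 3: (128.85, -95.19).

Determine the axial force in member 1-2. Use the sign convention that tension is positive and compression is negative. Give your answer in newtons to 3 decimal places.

N=4 nodes, M=5 members, R=3 reactions → 2N=8, M+R=8
member 0 (0-1): L=6.5489, (cx,cy)=(0.4975,0.8675)
member 1 (0-2): L=6.1880, (cx,cy)=(1.0000,0.0000)
member 2 (1-2): L=6.3921, (cx,cy)=(0.4584,-0.8888)
member 3 (1-3): L=6.3865, (cx,cy)=(0.9930,-0.1179)
member 4 (2-3): L=5.9939, (cx,cy)=(0.5692,0.8222)
solve A·x = −loads:
  F[0-1] = +2397.6892 N (tension)
  F[0-2] = +1090.3313 N (tension)
  F[1-2] = -2490.1702 N (compression)
  F[1-3] = +181.2266 N (tension)
  F[2-3] = -89.7902 N (compression)
  Rx@0 = -2283.1500 N
  Ry@0 = -2079.9272 N
  Ry@2 = +2286.9772 N

-2490.170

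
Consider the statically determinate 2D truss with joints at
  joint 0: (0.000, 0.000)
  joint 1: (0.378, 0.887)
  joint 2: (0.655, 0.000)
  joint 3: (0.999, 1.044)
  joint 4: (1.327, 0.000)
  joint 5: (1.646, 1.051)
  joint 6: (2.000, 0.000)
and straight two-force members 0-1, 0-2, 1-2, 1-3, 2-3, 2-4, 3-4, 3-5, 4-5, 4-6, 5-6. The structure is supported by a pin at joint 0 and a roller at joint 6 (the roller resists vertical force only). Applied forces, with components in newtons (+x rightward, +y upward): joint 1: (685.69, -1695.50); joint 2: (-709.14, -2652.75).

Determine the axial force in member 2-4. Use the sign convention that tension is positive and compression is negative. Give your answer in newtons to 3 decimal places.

N=7 nodes, M=11 members, R=3 reactions → 2N=14, M+R=14
member 0 (0-1): L=0.9642, (cx,cy)=(0.3920,0.9199)
member 1 (0-2): L=0.6550, (cx,cy)=(1.0000,0.0000)
member 2 (1-2): L=0.9292, (cx,cy)=(0.2981,-0.9545)
member 3 (1-3): L=0.6405, (cx,cy)=(0.9695,0.2451)
member 4 (2-3): L=1.0992, (cx,cy)=(0.3130,0.9498)
member 5 (2-4): L=0.6720, (cx,cy)=(1.0000,0.0000)
member 6 (3-4): L=1.0943, (cx,cy)=(0.2997,-0.9540)
member 7 (3-5): L=0.6470, (cx,cy)=(0.9999,0.0108)
member 8 (4-5): L=1.0983, (cx,cy)=(0.2904,0.9569)
member 9 (4-6): L=0.6730, (cx,cy)=(1.0000,0.0000)
member 10 (5-6): L=1.1090, (cx,cy)=(0.3192,-0.9477)
solve A·x = −loads:
  F[0-1] = -3103.3515 N (compression)
  F[0-2] = +1193.1907 N (tension)
  F[1-2] = +658.7802 N (tension)
  F[1-3] = -2164.7399 N (compression)
  F[2-3] = +2130.9592 N (tension)
  F[2-4] = +1431.8218 N (tension)
  F[3-4] = -1576.1754 N (compression)
  F[3-5] = -959.4485 N (compression)
  F[4-5] = +1571.4471 N (tension)
  F[4-6] = +502.9861 N (tension)
  F[5-6] = -1575.7618 N (compression)
  Rx@0 = +23.4500 N
  Ry@0 = +2854.9214 N
  Ry@6 = +1493.3286 N

1431.822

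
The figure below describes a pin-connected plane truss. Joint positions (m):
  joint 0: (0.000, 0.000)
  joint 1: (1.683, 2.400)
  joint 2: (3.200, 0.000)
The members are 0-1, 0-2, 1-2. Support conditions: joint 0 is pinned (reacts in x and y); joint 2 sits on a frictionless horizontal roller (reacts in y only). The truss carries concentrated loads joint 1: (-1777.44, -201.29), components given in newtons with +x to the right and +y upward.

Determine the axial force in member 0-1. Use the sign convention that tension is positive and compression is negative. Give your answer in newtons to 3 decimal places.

-1744.736

N=3 nodes, M=3 members, R=3 reactions → 2N=6, M+R=6
member 0 (0-1): L=2.9313, (cx,cy)=(0.5741,0.8188)
member 1 (0-2): L=3.2000, (cx,cy)=(1.0000,0.0000)
member 2 (1-2): L=2.8392, (cx,cy)=(0.5343,-0.8453)
solve A·x = −loads:
  F[0-1] = -1744.7360 N (compression)
  F[0-2] = -775.7015 N (compression)
  F[1-2] = +1451.8151 N (tension)
  Rx@0 = +1777.4400 N
  Ry@0 = +1428.5040 N
  Ry@2 = -1227.2140 N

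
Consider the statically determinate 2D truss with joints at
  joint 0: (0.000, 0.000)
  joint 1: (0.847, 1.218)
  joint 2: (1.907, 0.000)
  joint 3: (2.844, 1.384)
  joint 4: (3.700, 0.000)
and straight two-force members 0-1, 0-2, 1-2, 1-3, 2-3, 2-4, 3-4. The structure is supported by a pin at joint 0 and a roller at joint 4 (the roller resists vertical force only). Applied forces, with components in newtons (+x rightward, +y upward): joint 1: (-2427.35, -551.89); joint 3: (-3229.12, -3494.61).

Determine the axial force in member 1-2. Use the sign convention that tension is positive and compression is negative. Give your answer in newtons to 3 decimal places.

N=5 nodes, M=7 members, R=3 reactions → 2N=10, M+R=10
member 0 (0-1): L=1.4836, (cx,cy)=(0.5709,0.8210)
member 1 (0-2): L=1.9070, (cx,cy)=(1.0000,0.0000)
member 2 (1-2): L=1.6147, (cx,cy)=(0.6565,-0.7543)
member 3 (1-3): L=2.0039, (cx,cy)=(0.9966,0.0828)
member 4 (2-3): L=1.6714, (cx,cy)=(0.5606,0.8281)
member 5 (2-4): L=1.7930, (cx,cy)=(1.0000,0.0000)
member 6 (3-4): L=1.6273, (cx,cy)=(0.5260,-0.8505)
solve A·x = −loads:
  F[0-1] = -3947.5665 N (compression)
  F[0-2] = -3402.7007 N (compression)
  F[1-2] = +3342.1517 N (tension)
  F[1-3] = -2027.4613 N (compression)
  F[2-3] = -3044.5633 N (compression)
  F[2-4] = +498.2257 N (tension)
  F[3-4] = -947.1682 N (compression)
  Rx@0 = +5656.4700 N
  Ry@0 = +3240.9575 N
  Ry@4 = +805.5425 N

3342.152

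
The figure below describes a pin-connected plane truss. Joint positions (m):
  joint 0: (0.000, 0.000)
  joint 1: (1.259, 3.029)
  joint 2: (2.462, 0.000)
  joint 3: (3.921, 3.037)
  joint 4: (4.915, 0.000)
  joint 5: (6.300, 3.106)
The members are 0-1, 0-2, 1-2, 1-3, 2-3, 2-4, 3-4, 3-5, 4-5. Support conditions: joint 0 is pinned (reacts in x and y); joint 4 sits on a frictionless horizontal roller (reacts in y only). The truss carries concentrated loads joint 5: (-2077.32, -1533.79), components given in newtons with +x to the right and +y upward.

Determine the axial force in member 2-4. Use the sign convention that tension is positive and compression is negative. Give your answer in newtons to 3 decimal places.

-940.475

N=6 nodes, M=9 members, R=3 reactions → 2N=12, M+R=12
member 0 (0-1): L=3.2802, (cx,cy)=(0.3838,0.9234)
member 1 (0-2): L=2.4620, (cx,cy)=(1.0000,0.0000)
member 2 (1-2): L=3.2591, (cx,cy)=(0.3691,-0.9294)
member 3 (1-3): L=2.6620, (cx,cy)=(1.0000,0.0030)
member 4 (2-3): L=3.3693, (cx,cy)=(0.4330,0.9014)
member 5 (2-4): L=2.4530, (cx,cy)=(1.0000,0.0000)
member 6 (3-4): L=3.1955, (cx,cy)=(0.3111,-0.9504)
member 7 (3-5): L=2.3800, (cx,cy)=(0.9996,0.0290)
member 8 (4-5): L=3.4008, (cx,cy)=(0.4073,0.9133)
solve A·x = −loads:
  F[0-1] = -953.5745 N (compression)
  F[0-2] = -1711.3244 N (compression)
  F[1-2] = +945.1340 N (tension)
  F[1-3] = -714.8617 N (compression)
  F[2-3] = -974.4977 N (compression)
  F[2-4] = -940.4746 N (compression)
  F[3-4] = +883.4239 N (tension)
  F[3-5] = -1412.2365 N (compression)
  F[4-5] = -1634.5392 N (compression)
  Rx@0 = +2077.3200 N
  Ry@0 = +880.5405 N
  Ry@4 = +653.2495 N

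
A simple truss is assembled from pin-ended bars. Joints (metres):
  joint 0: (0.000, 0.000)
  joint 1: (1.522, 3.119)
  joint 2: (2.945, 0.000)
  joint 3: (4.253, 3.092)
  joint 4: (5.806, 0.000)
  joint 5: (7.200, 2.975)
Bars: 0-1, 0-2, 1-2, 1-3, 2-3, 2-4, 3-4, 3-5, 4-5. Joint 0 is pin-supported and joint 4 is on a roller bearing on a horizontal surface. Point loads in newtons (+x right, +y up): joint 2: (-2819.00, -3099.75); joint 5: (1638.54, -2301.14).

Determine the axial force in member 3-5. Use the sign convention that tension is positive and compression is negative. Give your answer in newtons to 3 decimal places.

2669.272

N=6 nodes, M=9 members, R=3 reactions → 2N=12, M+R=12
member 0 (0-1): L=3.4705, (cx,cy)=(0.4385,0.8987)
member 1 (0-2): L=2.9450, (cx,cy)=(1.0000,0.0000)
member 2 (1-2): L=3.4283, (cx,cy)=(0.4151,-0.9098)
member 3 (1-3): L=2.7311, (cx,cy)=(1.0000,-0.0099)
member 4 (2-3): L=3.3573, (cx,cy)=(0.3896,0.9210)
member 5 (2-4): L=2.8610, (cx,cy)=(1.0000,0.0000)
member 6 (3-4): L=3.4601, (cx,cy)=(0.4488,-0.8936)
member 7 (3-5): L=2.9493, (cx,cy)=(0.9992,-0.0397)
member 8 (4-5): L=3.2854, (cx,cy)=(0.4243,0.9055)
solve A·x = −loads:
  F[0-1] = -150.6238 N (compression)
  F[0-2] = -1114.4042 N (compression)
  F[1-2] = +150.1848 N (tension)
  F[1-3] = -128.4004 N (compression)
  F[2-3] = +3217.3359 N (tension)
  F[2-4] = +513.4564 N (tension)
  F[3-4] = -3435.7845 N (compression)
  F[3-5] = +2669.2724 N (tension)
  F[4-5] = -2424.2943 N (compression)
  Rx@0 = +1180.4600 N
  Ry@0 = +135.3667 N
  Ry@4 = +5265.5233 N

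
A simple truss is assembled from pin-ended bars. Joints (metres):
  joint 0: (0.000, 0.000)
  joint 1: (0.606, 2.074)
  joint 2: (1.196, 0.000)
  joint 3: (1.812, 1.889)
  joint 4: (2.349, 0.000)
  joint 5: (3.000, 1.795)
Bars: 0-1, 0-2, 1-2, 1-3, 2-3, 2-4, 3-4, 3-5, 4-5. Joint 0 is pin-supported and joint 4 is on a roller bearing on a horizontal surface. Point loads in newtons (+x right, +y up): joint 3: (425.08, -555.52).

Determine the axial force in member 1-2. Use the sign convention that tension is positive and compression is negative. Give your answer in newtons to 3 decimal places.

-244.026

N=6 nodes, M=9 members, R=3 reactions → 2N=12, M+R=12
member 0 (0-1): L=2.1607, (cx,cy)=(0.2805,0.9599)
member 1 (0-2): L=1.1960, (cx,cy)=(1.0000,0.0000)
member 2 (1-2): L=2.1563, (cx,cy)=(0.2736,-0.9618)
member 3 (1-3): L=1.2201, (cx,cy)=(0.9884,-0.1516)
member 4 (2-3): L=1.9869, (cx,cy)=(0.3100,0.9507)
member 5 (2-4): L=1.1530, (cx,cy)=(1.0000,0.0000)
member 6 (3-4): L=1.9638, (cx,cy)=(0.2734,-0.9619)
member 7 (3-5): L=1.1917, (cx,cy)=(0.9969,-0.0789)
member 8 (4-5): L=1.9094, (cx,cy)=(0.3409,0.9401)
solve A·x = −loads:
  F[0-1] = +223.8243 N (tension)
  F[0-2] = +362.3058 N (tension)
  F[1-2] = -244.0256 N (compression)
  F[1-3] = +131.0594 N (tension)
  F[2-3] = +246.8777 N (tension)
  F[2-4] = +218.9963 N (tension)
  F[3-4] = -800.8843 N (compression)
  F[3-5] = -0.0000 N (tension)
  F[4-5] = -0.0000 N (tension)
  Rx@0 = -425.0800 N
  Ry@0 = -214.8412 N
  Ry@4 = +770.3612 N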